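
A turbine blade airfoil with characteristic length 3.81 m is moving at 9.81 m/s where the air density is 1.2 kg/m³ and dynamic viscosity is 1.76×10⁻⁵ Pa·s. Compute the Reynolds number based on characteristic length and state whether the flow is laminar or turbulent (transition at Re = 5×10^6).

Re = ρ·v·c/μ = 1.2 × 9.81 × 3.81 / (1.76×10⁻⁵) = 2.55×10^6
Since 2.55×10^6 < 5×10^6, the flow is laminar.

Re = 2.55×10^6 (laminar)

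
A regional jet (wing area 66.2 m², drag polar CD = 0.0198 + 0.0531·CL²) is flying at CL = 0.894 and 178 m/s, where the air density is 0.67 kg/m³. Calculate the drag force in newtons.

CD = 0.0198 + 0.0531 × 0.894² = 0.06224
D = ½ρv²S·CD = ½ × 0.67 × 178² × 66.2 × 0.06224 = 43700 N

D = 43700 N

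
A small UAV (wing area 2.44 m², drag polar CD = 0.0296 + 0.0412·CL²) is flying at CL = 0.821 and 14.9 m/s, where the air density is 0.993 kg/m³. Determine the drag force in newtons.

D = 15.4 N

CD = 0.0296 + 0.0412 × 0.821² = 0.05737
D = ½ρv²S·CD = ½ × 0.993 × 14.9² × 2.44 × 0.05737 = 15.4 N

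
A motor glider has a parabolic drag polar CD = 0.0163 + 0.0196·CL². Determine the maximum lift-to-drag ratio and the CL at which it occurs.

For CD = CD0 + K·CL², (L/D)max occurs at CL* = √(CD0/K) and equals 1/(2√(K·CD0)).
(L/D)max = 1/(2√(0.0196 × 0.0163)) = 1/(2 × 0.01787) = 28
CL* = √(0.0163/0.0196) = 0.912

(L/D)max = 28, at CL = 0.912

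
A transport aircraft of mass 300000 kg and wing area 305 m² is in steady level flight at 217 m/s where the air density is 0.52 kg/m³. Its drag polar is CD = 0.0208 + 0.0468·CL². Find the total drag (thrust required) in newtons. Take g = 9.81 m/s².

Weight W = mg = 300000 × 9.81 = 2.943×10^6 N; in level flight L = W.
q = ½ρv² = ½ × 0.52 × 217² = 12240 Pa.
Required CL = L/(qS) = 2.943×10^6/(12240·305) = 0.7881.
CD = 0.0208 + 0.0468 × 0.7881² = 0.04987.
D = q·S·CD = 12240 × 305 × 0.04987 = 1.862×10^5 N

D = 1.86×10^5 N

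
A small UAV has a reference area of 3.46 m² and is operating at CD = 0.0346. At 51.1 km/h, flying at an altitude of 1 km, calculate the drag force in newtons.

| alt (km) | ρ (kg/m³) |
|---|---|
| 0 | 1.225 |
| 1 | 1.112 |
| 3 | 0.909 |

At 1 km, from the table: ρ = 1.112 kg/m³.
Convert speed: v = 51.1 km/h ÷ 3.6 = 14.19 m/s.
Dynamic pressure q = ½ρv² = ½ × 1.112 × 14.19² = 112 Pa.
D = q·S·CD = 112 × 3.46 × 0.0346 = 13.4 N

D = 13.4 N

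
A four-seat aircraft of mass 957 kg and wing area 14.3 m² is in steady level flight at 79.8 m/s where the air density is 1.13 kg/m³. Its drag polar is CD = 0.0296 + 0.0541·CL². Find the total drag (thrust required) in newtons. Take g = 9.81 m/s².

In steady level flight, lift balances weight: W = mg = 957 × 9.81 = 9388.2 N.
Dynamic pressure q = 0.5 × 1.13 × 79.8² = 3598 Pa.
CL = 2W/(ρv²S) = 2×9388.2/(1.13×79.8²×14.3) = 0.1825.
CD = 0.0296 + 0.0541 × 0.1825² = 0.0314.
D = q·S·CD = 3598 × 14.3 × 0.0314 = 1616 N

D = 1620 N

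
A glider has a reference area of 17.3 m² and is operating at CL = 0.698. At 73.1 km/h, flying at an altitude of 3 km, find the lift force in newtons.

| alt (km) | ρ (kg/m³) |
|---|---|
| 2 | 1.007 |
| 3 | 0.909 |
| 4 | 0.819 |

L = 2260 N

At 3 km, from the table: ρ = 0.909 kg/m³.
Convert speed: v = 73.1 km/h ÷ 3.6 = 20.31 m/s.
L = ½ρv²S·CL = ½ × 0.909 × 20.31² × 17.3 × 0.698 = 2260 N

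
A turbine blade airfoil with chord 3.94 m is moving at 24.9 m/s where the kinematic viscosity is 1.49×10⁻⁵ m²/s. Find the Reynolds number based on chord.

Re = v·c/ν = 24.9 × 3.94 / (1.49×10⁻⁵) = 6.58×10^6

Re = 6.58×10^6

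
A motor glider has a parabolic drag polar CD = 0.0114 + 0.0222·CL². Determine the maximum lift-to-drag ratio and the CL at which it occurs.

(L/D)max = 31.4, at CL = 0.717

For CD = CD0 + K·CL², (L/D)max occurs at CL* = √(CD0/K) and equals 1/(2√(K·CD0)).
(L/D)max = 1/(2√(0.0222 × 0.0114)) = 1/(2 × 0.01591) = 31.4
CL* = √(0.0114/0.0222) = 0.717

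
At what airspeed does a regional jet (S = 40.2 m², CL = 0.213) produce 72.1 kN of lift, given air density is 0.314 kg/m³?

L = ½ρv²S·CL ⇒ v = √(2L/(ρ·S·CL))
v = √(2 × 72100 / (0.314 × 40.2 × 0.213)) = √53630 = 232 m/s

v = 232 m/s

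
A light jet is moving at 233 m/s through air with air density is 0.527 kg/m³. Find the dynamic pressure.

q = ½ρv² = ½ × 0.527 × 233² = 14300 Pa

q = 14300 Pa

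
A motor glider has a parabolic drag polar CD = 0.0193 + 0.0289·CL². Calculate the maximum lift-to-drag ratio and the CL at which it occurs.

For CD = CD0 + K·CL², (L/D)max occurs at CL* = √(CD0/K) and equals 1/(2√(K·CD0)).
(L/D)max = 1/(2√(0.0289 × 0.0193)) = 1/(2 × 0.02362) = 21.2
CL* = √(0.0193/0.0289) = 0.817

(L/D)max = 21.2, at CL = 0.817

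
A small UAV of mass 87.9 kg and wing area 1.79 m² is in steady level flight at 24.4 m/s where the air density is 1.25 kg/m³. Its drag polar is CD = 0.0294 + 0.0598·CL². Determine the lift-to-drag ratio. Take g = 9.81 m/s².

In steady level flight, lift balances weight: W = mg = 87.9 × 9.81 = 862.3 N.
Dynamic pressure q = 0.5 × 1.25 × 24.4² = 372.1 Pa.
CL = 2W/(ρv²S) = 2×862.3/(1.25×24.4²×1.79) = 1.295.
CD = 0.0294 + 0.0598 × 1.295² = 0.1296.
L/D = CL/CD = 1.295 / 0.1296 = 9.99

L/D = 9.99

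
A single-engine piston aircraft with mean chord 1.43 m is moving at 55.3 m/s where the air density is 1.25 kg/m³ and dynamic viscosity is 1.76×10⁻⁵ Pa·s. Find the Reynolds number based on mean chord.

Re = 5.62×10^6

Re = ρ·v·c/μ = 1.25 × 55.3 × 1.43 / (1.76×10⁻⁵) = 5.62×10^6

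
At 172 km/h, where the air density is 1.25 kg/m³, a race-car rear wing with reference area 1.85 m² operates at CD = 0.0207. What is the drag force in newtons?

Convert speed: v = 172 km/h ÷ 3.6 = 47.78 m/s.
Dynamic pressure q = ½ρv² = ½ × 1.25 × 47.78² = 1427 Pa.
D = q·S·CD = 1427 × 1.85 × 0.0207 = 54.6 N

D = 54.6 N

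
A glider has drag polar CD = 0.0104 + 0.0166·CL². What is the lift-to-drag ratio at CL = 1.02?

L/D = 36.9

CD = 0.0104 + 0.0166 × 1.02² = 0.02767
L/D = CL/CD = 1.02 / 0.02767 = 36.9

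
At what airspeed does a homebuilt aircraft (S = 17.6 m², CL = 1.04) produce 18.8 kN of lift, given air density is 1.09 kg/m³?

L = ½ρv²S·CL ⇒ v = √(2L/(ρ·S·CL))
v = √(2 × 18800 / (1.09 × 17.6 × 1.04)) = √1885 = 43.4 m/s

v = 43.4 m/s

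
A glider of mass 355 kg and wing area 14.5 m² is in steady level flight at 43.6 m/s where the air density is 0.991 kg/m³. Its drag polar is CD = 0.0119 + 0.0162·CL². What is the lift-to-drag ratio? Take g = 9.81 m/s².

L/D = 19.7

Level flight ⇒ L = W = m·g = 355 × 9.81 = 3482.6 N.
q = ½ρv² = ½ × 0.991 × 43.6² = 941.9 Pa.
CL = 2W/(ρv²S) = 2×3482.6/(0.991×43.6²×14.5) = 0.255.
CD = 0.0119 + 0.0162 × 0.255² = 0.01295.
L/D = CL/CD = 0.255 / 0.01295 = 19.7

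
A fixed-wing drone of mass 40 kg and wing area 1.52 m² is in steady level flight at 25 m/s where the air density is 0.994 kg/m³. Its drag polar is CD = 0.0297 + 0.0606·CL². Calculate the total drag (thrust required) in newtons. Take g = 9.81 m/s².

D = 33.8 N

Weight W = mg = 40 × 9.81 = 392.4 N; in level flight L = W.
q = ½ρv² = ½ × 0.994 × 25² = 310.6 Pa.
CL = 2W/(ρv²S) = 2×392.4/(0.994×25²×1.52) = 0.8311.
CD = 0.0297 + 0.0606 × 0.8311² = 0.07156.
D = q·S·CD = 310.6 × 1.52 × 0.07156 = 33.79 N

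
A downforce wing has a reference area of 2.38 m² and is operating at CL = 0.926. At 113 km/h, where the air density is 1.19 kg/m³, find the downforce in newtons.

Convert speed: v = 113 km/h ÷ 3.6 = 31.39 m/s.
Dynamic pressure q = ½ρv² = ½ × 1.19 × 31.39² = 586.2 Pa.
L = q·S·CL = 586.2 × 2.38 × 0.926 = 1290 N

L = 1290 N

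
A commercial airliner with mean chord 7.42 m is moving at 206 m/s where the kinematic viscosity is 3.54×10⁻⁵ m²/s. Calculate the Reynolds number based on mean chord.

Re = v·c/ν = 206 × 7.42 / (3.54×10⁻⁵) = 4.32×10^7

Re = 4.32×10^7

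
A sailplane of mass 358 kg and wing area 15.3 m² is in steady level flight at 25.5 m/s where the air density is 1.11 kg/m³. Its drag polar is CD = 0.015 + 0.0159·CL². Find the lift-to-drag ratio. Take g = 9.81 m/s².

L/D = 29.7

In steady level flight, lift balances weight: W = mg = 358 × 9.81 = 3512 N.
q = ½ρv² = ½ × 1.11 × 25.5² = 360.9 Pa.
CL = W/(q·S) = 3512 / (360.9 × 15.3) = 0.636.
CD = 0.015 + 0.0159 × 0.636² = 0.02143.
L/D = CL/CD = 0.636 / 0.02143 = 29.7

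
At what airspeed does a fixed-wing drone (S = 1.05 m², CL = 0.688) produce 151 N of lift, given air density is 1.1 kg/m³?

v = 19.5 m/s

L = ½ρv²S·CL ⇒ v = √(2L/(ρ·S·CL))
v = √(2 × 151 / (1.1 × 1.05 × 0.688)) = √380 = 19.5 m/s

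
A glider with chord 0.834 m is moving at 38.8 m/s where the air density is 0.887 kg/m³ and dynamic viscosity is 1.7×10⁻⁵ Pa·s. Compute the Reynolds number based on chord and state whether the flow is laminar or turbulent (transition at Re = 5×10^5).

Re = 1.69×10^6 (turbulent)

Re = ρ·v·c/μ = 0.887 × 38.8 × 0.834 / (1.7×10⁻⁵) = 1.69×10^6
Since 1.69×10^6 > 5×10^5, the flow is turbulent.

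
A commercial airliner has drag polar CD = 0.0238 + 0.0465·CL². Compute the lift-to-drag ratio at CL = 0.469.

CD = 0.0238 + 0.0465 × 0.469² = 0.03403
L/D = CL/CD = 0.469 / 0.03403 = 13.8

L/D = 13.8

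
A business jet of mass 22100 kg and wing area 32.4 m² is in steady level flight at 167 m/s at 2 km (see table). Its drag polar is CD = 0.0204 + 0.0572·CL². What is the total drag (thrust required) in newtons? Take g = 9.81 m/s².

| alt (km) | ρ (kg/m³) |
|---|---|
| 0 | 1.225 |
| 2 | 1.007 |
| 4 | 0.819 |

At 2 km, from the table: ρ = 1.007 kg/m³.
Weight W = mg = 22100 × 9.81 = 2.168×10^5 N; in level flight L = W.
Dynamic pressure q = 0.5 × 1.007 × 167² = 14040 Pa.
CL = 2W/(ρv²S) = 2×2.168×10^5/(1.007×167²×32.4) = 0.4765.
CD = 0.0204 + 0.0572 × 0.4765² = 0.03339.
D = q·S·CD = 14040 × 32.4 × 0.03339 = 15190 N

D = 15200 N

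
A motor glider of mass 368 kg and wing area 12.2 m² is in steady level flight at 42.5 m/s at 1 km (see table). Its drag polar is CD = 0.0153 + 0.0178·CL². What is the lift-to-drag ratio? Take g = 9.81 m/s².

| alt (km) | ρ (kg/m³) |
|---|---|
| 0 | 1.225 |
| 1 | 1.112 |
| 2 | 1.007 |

L/D = 17.5

At 1 km, from the table: ρ = 1.112 kg/m³.
In steady level flight, lift balances weight: W = mg = 368 × 9.81 = 3610.1 N.
q = ½ρv² = ½ × 1.112 × 42.5² = 1004 Pa.
Required CL = L/(qS) = 3610.1/(1004·12.2) = 0.2946.
CD = 0.0153 + 0.0178 × 0.2946² = 0.01685.
L/D = CL/CD = 0.2946 / 0.01685 = 17.5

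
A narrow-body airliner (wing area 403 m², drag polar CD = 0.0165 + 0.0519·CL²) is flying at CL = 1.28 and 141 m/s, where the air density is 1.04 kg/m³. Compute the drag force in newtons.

CD = 0.0165 + 0.0519 × 1.28² = 0.1015
D = ½ρv²S·CD = ½ × 1.04 × 141² × 403 × 0.1015 = 4.23×10^5 N

D = 4.23×10^5 N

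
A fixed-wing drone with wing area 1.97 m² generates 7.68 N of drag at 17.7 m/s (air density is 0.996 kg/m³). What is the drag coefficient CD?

From D = ½ρv²S·CD, rearranging gives CD = 2D/(ρv²S).
CD = 2 × 7.68 / (0.996 × 17.7² × 1.97) = 0.025

CD = 0.025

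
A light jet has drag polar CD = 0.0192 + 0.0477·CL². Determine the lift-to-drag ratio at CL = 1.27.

CD = 0.0192 + 0.0477 × 1.27² = 0.09614
L/D = CL/CD = 1.27 / 0.09614 = 13.2

L/D = 13.2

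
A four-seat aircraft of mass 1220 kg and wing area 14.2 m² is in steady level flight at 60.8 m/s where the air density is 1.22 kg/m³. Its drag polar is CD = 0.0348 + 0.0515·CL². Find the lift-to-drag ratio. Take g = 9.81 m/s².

In steady level flight, lift balances weight: W = mg = 1220 × 9.81 = 11968 N.
q = ½ρv² = ½ × 1.22 × 60.8² = 2255 Pa.
Required CL = L/(qS) = 11968/(2255·14.2) = 0.3738.
CD = 0.0348 + 0.0515 × 0.3738² = 0.04199.
L/D = CL/CD = 0.3738 / 0.04199 = 8.9

L/D = 8.9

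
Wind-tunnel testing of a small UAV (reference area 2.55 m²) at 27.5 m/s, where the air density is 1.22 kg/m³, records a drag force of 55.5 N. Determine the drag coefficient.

From D = ½ρv²S·CD, rearranging gives CD = 2D/(ρv²S).
CD = 2 × 55.5 / (1.22 × 27.5² × 2.55) = 0.0472

CD = 0.0472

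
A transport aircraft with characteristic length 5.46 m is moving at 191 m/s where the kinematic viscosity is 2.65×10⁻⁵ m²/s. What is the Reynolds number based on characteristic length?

Re = v·c/ν = 191 × 5.46 / (2.65×10⁻⁵) = 3.94×10^7

Re = 3.94×10^7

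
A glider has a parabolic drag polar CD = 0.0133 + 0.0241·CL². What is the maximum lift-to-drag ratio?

For CD = CD0 + K·CL², (L/D)max occurs at CL* = √(CD0/K) and equals 1/(2√(K·CD0)).
(L/D)max = 1/(2√(0.0241 × 0.0133)) = 1/(2 × 0.0179) = 27.9

(L/D)max = 27.9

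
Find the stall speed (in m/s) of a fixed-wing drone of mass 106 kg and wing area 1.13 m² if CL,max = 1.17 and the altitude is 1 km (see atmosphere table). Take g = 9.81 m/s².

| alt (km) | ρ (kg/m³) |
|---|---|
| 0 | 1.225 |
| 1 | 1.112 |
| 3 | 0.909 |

At 1 km, from the table: ρ = 1.112 kg/m³.
At stall, lift equals weight: L = W = m·g = 106 × 9.81 = 1040 N.
From L = ½ρV²S·CL,max = W: V_stall = √(2W/(ρSCL,max)) = √(2·1040/(1.112·1.13·1.17))
V_stall = √1415 = 37.6 m/s

V_stall = 37.6 m/s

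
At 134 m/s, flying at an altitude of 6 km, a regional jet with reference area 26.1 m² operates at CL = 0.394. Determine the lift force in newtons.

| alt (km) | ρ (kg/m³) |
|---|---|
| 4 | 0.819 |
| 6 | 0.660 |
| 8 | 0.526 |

At 6 km, from the table: ρ = 0.660 kg/m³.
Dynamic pressure q = ½ρv² = ½ × 0.66 × 134² = 5925 Pa.
L = q·S·CL = 5925 × 26.1 × 0.394 = 60900 N ≈ 60.9 kN

L = 60900 N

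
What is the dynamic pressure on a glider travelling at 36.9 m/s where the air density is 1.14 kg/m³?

q = 776 Pa

q = ½ρv² = ½ × 1.14 × 36.9² = 776 Pa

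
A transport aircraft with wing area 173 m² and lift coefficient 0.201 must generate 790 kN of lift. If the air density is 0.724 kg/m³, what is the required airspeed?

L = ½ρv²S·CL ⇒ v = √(2L/(ρ·S·CL))
v = √(2 × 7.9×10^5 / (0.724 × 173 × 0.201)) = √62760 = 251 m/s

v = 251 m/s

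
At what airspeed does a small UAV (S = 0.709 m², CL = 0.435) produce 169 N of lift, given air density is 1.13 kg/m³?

L = ½ρv²S·CL ⇒ v = √(2L/(ρ·S·CL))
v = √(2 × 169 / (1.13 × 0.709 × 0.435)) = √969.8 = 31.1 m/s

v = 31.1 m/s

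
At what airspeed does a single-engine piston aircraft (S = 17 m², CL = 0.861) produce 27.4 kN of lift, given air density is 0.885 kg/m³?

L = ½ρv²S·CL ⇒ v = √(2L/(ρ·S·CL))
v = √(2 × 27400 / (0.885 × 17 × 0.861)) = √4230 = 65 m/s

v = 65 m/s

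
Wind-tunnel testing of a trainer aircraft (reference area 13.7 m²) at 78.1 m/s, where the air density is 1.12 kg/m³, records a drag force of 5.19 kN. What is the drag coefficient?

CD = 0.111

From D = ½ρv²S·CD, rearranging gives CD = 2D/(ρv²S).
CD = 2 × 5190 / (1.12 × 78.1² × 13.7) = 0.111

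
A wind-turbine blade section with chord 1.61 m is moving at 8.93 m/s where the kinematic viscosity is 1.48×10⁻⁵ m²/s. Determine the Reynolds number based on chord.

Re = 9.71×10^5

Re = v·c/ν = 8.93 × 1.61 / (1.48×10⁻⁵) = 9.71×10^5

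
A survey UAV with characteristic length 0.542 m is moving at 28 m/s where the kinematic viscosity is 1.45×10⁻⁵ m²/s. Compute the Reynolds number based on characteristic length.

Re = 1.05×10^6

Re = v·c/ν = 28 × 0.542 / (1.45×10⁻⁵) = 1.05×10^6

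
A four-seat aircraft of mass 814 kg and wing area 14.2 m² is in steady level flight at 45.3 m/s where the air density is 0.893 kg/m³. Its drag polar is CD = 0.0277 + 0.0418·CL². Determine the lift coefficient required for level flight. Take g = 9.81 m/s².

Level flight ⇒ L = W = m·g = 814 × 9.81 = 7985.3 N.
Dynamic pressure q = 0.5 × 0.893 × 45.3² = 916.3 Pa.
CL = W/(q·S) = 7985.3 / (916.3 × 14.2) = 0.6137.

CL = 0.614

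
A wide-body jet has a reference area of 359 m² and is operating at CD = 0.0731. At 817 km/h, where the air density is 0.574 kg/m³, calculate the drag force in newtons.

D = 3.88×10^5 N

Convert speed: v = 817 km/h ÷ 3.6 = 226.9 m/s.
D = ½ρv²S·CD = ½ × 0.574 × 226.9² × 359 × 0.0731 = 3.88×10^5 N ≈ 388 kN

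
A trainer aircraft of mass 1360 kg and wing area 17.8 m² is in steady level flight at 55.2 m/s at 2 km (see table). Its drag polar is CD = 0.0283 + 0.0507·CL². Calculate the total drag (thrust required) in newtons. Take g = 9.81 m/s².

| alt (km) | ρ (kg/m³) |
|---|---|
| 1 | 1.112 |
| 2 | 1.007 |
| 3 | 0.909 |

D = 1100 N

At 2 km, from the table: ρ = 1.007 kg/m³.
In steady level flight, lift balances weight: W = mg = 1360 × 9.81 = 13342 N.
Dynamic pressure q = 0.5 × 1.007 × 55.2² = 1534 Pa.
CL = W/(q·S) = 13342 / (1534 × 17.8) = 0.4886.
CD = 0.0283 + 0.0507 × 0.4886² = 0.0404.
D = q·S·CD = 1534 × 17.8 × 0.0404 = 1103 N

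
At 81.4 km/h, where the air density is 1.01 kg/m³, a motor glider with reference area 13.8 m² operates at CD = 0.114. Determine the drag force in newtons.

D = 406 N

Convert speed: v = 81.4 km/h ÷ 3.6 = 22.61 m/s.
D = ½ρv²S·CD = ½ × 1.01 × 22.61² × 13.8 × 0.114 = 406 N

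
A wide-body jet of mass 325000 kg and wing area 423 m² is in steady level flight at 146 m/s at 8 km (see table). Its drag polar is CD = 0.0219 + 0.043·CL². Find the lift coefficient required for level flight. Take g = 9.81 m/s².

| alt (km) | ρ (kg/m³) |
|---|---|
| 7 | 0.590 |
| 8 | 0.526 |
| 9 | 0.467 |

At 8 km, from the table: ρ = 0.526 kg/m³.
In steady level flight, lift balances weight: W = mg = 325000 × 9.81 = 3.1882×10^6 N.
Dynamic pressure q = 0.5 × 0.526 × 146² = 5606 Pa.
CL = 2W/(ρv²S) = 2×3.1882×10^6/(0.526×146²×423) = 1.344.

CL = 1.34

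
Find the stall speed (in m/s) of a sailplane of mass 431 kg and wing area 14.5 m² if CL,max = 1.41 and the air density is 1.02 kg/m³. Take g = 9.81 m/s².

V_stall = 20.1 m/s

Stall occurs when L = W at CL,max. W = mg = 431 × 9.81 = 4228 N.
V_stall = √(2W/(ρ·S·CL,max)) = √(2 × 4228 / (1.02 × 14.5 × 1.41))
V_stall = √405.5 = 20.1 m/s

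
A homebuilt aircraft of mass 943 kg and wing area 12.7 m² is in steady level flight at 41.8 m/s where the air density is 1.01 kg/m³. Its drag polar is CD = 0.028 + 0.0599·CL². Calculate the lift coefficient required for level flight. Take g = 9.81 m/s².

In steady level flight, lift balances weight: W = mg = 943 × 9.81 = 9250.8 N.
Dynamic pressure q = 0.5 × 1.01 × 41.8² = 882.4 Pa.
Required CL = L/(qS) = 9250.8/(882.4·12.7) = 0.8255.

CL = 0.826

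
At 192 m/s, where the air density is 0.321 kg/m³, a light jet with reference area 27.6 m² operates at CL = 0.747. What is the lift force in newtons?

L = 1.22×10^5 N

L = ½ρv²S·CL = ½ × 0.321 × 192² × 27.6 × 0.747 = 1.22×10^5 N ≈ 122 kN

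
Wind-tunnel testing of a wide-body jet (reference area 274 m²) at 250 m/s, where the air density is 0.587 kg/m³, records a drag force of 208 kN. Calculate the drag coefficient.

CD = 0.0414

From D = ½ρv²S·CD, rearranging gives CD = 2D/(ρv²S).
CD = 2 × 2.08×10^5 / (0.587 × 250² × 274) = 0.0414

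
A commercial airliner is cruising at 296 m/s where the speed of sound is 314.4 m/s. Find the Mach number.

M = v/a = 296 / 314.4 = 0.941

M = 0.941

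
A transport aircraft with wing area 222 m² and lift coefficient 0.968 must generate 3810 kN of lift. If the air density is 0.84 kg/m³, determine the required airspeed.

v = 205 m/s

L = ½ρv²S·CL ⇒ v = √(2L/(ρ·S·CL))
v = √(2 × 3.81×10^6 / (0.84 × 222 × 0.968)) = √42210 = 205 m/s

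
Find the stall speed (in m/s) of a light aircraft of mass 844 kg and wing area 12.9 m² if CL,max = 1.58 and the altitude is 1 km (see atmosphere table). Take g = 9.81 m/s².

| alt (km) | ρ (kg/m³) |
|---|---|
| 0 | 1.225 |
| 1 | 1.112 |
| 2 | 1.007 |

V_stall = 27 m/s

At 1 km, from the table: ρ = 1.112 kg/m³.
At stall, lift equals weight: L = W = m·g = 844 × 9.81 = 8280 N.
V_stall = √(2W/(ρ·S·CL,max)) = √(2 × 8280 / (1.112 × 12.9 × 1.58))
V_stall = √730.6 = 27 m/s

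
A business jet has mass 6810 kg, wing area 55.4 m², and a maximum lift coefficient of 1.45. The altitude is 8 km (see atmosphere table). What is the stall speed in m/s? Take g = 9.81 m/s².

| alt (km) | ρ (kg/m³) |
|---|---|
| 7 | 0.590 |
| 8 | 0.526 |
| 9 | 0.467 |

At 8 km, from the table: ρ = 0.526 kg/m³.
At stall, lift equals weight: L = W = m·g = 6810 × 9.81 = 66810 N.
From L = ½ρV²S·CL,max = W: V_stall = √(2W/(ρSCL,max)) = √(2·66810/(0.526·55.4·1.45))
V_stall = √3162 = 56.2 m/s

V_stall = 56.2 m/s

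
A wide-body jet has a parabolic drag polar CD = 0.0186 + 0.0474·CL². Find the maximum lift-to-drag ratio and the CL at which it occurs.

(L/D)max = 16.8, at CL = 0.626

For CD = CD0 + K·CL², (L/D)max occurs at CL* = √(CD0/K) and equals 1/(2√(K·CD0)).
(L/D)max = 1/(2√(0.0474 × 0.0186)) = 1/(2 × 0.02969) = 16.8
CL* = √(0.0186/0.0474) = 0.626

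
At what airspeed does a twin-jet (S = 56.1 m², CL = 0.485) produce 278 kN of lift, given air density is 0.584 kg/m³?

v = 187 m/s

L = ½ρv²S·CL ⇒ v = √(2L/(ρ·S·CL))
v = √(2 × 2.78×10^5 / (0.584 × 56.1 × 0.485)) = √34990 = 187 m/s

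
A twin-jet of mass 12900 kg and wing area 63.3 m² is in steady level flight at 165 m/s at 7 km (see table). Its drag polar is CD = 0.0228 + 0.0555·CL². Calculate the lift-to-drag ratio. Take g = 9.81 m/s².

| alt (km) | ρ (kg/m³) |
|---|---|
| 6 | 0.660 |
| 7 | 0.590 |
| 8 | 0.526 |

At 7 km, from the table: ρ = 0.590 kg/m³.
Weight W = mg = 12900 × 9.81 = 1.2655×10^5 N; in level flight L = W.
Dynamic pressure q = 0.5 × 0.59 × 165² = 8031 Pa.
Required CL = L/(qS) = 1.2655×10^5/(8031·63.3) = 0.2489.
CD = 0.0228 + 0.0555 × 0.2489² = 0.02624.
L/D = CL/CD = 0.2489 / 0.02624 = 9.49

L/D = 9.49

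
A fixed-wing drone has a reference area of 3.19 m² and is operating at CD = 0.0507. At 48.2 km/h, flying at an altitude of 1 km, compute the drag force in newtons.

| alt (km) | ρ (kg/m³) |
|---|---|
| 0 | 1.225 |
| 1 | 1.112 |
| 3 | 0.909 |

At 1 km, from the table: ρ = 1.112 kg/m³.
Convert speed: v = 48.2 km/h ÷ 3.6 = 13.39 m/s.
Dynamic pressure q = ½ρv² = ½ × 1.112 × 13.39² = 99.67 Pa.
D = q·S·CD = 99.67 × 3.19 × 0.0507 = 16.1 N

D = 16.1 N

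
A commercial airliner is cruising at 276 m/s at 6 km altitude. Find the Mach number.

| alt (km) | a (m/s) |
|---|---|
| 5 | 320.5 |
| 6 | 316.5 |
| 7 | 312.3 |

At 6 km, from the table: a = 316.5 m/s.
M = v/a = 276 / 316.5 = 0.872

M = 0.872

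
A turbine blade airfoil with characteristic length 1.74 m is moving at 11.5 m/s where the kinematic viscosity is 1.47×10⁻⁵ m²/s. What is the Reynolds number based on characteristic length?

Re = 1.36×10^6

Re = v·c/ν = 11.5 × 1.74 / (1.47×10⁻⁵) = 1.36×10^6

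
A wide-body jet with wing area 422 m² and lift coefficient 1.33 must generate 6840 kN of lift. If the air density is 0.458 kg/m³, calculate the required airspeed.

L = ½ρv²S·CL ⇒ v = √(2L/(ρ·S·CL))
v = √(2 × 6.84×10^6 / (0.458 × 422 × 1.33)) = √53220 = 231 m/s

v = 231 m/s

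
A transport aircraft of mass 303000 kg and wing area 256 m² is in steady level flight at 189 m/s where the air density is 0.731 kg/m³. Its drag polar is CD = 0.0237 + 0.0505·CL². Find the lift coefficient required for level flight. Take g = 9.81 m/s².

CL = 0.889

Level flight ⇒ L = W = m·g = 303000 × 9.81 = 2.9724×10^6 N.
q = ½ρv² = ½ × 0.731 × 189² = 13060 Pa.
CL = 2W/(ρv²S) = 2×2.9724×10^6/(0.731×189²×256) = 0.8893.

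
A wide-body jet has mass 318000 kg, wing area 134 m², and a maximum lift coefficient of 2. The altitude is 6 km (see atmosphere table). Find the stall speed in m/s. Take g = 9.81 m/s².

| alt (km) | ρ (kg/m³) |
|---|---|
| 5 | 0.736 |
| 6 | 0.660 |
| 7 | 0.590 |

At 6 km, from the table: ρ = 0.660 kg/m³.
Weight W = mg = 318000 × 9.81 = 3.12×10^6 N.
V_stall = √(2W/(ρ·S·CL,max)) = √(2 × 3.12×10^6 / (0.66 × 134 × 2))
V_stall = √35270 = 188 m/s

V_stall = 188 m/s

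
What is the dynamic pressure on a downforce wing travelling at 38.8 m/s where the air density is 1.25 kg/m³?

q = 941 Pa

q = ½ρv² = ½ × 1.25 × 38.8² = 941 Pa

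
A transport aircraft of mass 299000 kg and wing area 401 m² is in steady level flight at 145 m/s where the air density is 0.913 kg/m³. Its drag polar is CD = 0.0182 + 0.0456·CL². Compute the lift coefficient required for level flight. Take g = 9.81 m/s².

In steady level flight, lift balances weight: W = mg = 299000 × 9.81 = 2.9332×10^6 N.
Dynamic pressure q = 0.5 × 0.913 × 145² = 9598 Pa.
Required CL = L/(qS) = 2.9332×10^6/(9598·401) = 0.7621.

CL = 0.762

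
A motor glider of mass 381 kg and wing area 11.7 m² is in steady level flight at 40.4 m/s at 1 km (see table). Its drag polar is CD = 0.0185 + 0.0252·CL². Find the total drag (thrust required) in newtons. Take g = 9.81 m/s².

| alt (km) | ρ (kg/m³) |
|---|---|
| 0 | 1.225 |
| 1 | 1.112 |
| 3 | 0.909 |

D = 230 N

At 1 km, from the table: ρ = 1.112 kg/m³.
In steady level flight, lift balances weight: W = mg = 381 × 9.81 = 3737.6 N.
q = ½ρv² = ½ × 1.112 × 40.4² = 907.5 Pa.
CL = 2W/(ρv²S) = 2×3737.6/(1.112×40.4²×11.7) = 0.352.
CD = 0.0185 + 0.0252 × 0.352² = 0.02162.
D = q·S·CD = 907.5 × 11.7 × 0.02162 = 229.6 N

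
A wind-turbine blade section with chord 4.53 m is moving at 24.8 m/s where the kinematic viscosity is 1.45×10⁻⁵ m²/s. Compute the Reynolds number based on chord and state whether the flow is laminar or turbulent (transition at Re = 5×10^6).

Re = 7.75×10^6 (turbulent)

Re = v·c/ν = 24.8 × 4.53 / (1.45×10⁻⁵) = 7.75×10^6
Since 7.75×10^6 > 5×10^6, the flow is turbulent.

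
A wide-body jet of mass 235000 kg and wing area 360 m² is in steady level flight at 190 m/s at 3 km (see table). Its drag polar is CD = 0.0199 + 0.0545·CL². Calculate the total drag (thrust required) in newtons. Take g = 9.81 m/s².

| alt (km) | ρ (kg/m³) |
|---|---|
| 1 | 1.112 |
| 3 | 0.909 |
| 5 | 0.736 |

D = 1.67×10^5 N

At 3 km, from the table: ρ = 0.909 kg/m³.
Level flight ⇒ L = W = m·g = 235000 × 9.81 = 2.3054×10^6 N.
Dynamic pressure q = 0.5 × 0.909 × 190² = 16410 Pa.
CL = 2W/(ρv²S) = 2×2.3054×10^6/(0.909×190²×360) = 0.3903.
CD = 0.0199 + 0.0545 × 0.3903² = 0.0282.
D = q·S·CD = 16410 × 360 × 0.0282 = 1.666×10^5 N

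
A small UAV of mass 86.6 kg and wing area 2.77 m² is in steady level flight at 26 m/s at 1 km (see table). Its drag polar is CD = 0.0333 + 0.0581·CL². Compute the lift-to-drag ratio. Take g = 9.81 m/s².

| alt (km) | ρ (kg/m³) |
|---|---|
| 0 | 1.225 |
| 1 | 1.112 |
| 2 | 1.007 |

L/D = 11.3

At 1 km, from the table: ρ = 1.112 kg/m³.
Level flight ⇒ L = W = m·g = 86.6 × 9.81 = 849.55 N.
Dynamic pressure q = 0.5 × 1.112 × 26² = 375.9 Pa.
Required CL = L/(qS) = 849.55/(375.9·2.77) = 0.816.
CD = 0.0333 + 0.0581 × 0.816² = 0.07199.
L/D = CL/CD = 0.816 / 0.07199 = 11.3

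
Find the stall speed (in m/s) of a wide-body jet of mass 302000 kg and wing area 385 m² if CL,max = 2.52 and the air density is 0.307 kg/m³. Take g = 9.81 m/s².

V_stall = 141 m/s

Weight W = mg = 302000 × 9.81 = 2.963×10^6 N.
From L = ½ρV²S·CL,max = W: V_stall = √(2W/(ρSCL,max)) = √(2·2.963×10^6/(0.307·385·2.52))
V_stall = √19890 = 141 m/s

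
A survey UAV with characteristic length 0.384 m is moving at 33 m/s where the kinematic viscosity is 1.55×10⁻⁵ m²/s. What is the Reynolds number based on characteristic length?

Re = v·c/ν = 33 × 0.384 / (1.55×10⁻⁵) = 8.18×10^5

Re = 8.18×10^5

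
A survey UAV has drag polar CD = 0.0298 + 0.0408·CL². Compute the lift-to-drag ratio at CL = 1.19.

L/D = 13.6

CD = 0.0298 + 0.0408 × 1.19² = 0.08758
L/D = CL/CD = 1.19 / 0.08758 = 13.6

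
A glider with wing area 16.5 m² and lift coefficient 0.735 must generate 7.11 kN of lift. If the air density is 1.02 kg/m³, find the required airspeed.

L = ½ρv²S·CL ⇒ v = √(2L/(ρ·S·CL))
v = √(2 × 7110 / (1.02 × 16.5 × 0.735)) = √1150 = 33.9 m/s

v = 33.9 m/s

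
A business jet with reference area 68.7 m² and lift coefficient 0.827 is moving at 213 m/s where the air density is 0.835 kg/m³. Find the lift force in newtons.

L = 1.08×10^6 N

Dynamic pressure q = ½ρv² = ½ × 0.835 × 213² = 18940 Pa.
L = q·S·CL = 18940 × 68.7 × 0.827 = 1.08×10^6 N ≈ 1080 kN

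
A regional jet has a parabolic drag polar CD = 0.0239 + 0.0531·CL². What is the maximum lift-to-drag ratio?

For CD = CD0 + K·CL², (L/D)max occurs at CL* = √(CD0/K) and equals 1/(2√(K·CD0)).
(L/D)max = 1/(2√(0.0531 × 0.0239)) = 1/(2 × 0.03562) = 14

(L/D)max = 14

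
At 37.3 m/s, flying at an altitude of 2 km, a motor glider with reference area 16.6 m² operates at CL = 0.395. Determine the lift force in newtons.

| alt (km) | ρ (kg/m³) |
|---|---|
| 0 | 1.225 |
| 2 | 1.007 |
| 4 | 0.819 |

L = 4590 N

At 2 km, from the table: ρ = 1.007 kg/m³.
L = ½ρv²S·CL = ½ × 1.007 × 37.3² × 16.6 × 0.395 = 4590 N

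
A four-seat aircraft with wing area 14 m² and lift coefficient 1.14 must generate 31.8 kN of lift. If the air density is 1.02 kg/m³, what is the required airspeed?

L = ½ρv²S·CL ⇒ v = √(2L/(ρ·S·CL))
v = √(2 × 31800 / (1.02 × 14 × 1.14)) = √3907 = 62.5 m/s

v = 62.5 m/s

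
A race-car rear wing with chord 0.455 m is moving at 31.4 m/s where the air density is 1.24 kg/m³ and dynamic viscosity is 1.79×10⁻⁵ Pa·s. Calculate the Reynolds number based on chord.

Re = ρ·v·c/μ = 1.24 × 31.4 × 0.455 / (1.79×10⁻⁵) = 9.9×10^5

Re = 9.9×10^5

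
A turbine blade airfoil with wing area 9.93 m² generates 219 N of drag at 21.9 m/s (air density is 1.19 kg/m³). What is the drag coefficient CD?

From D = ½ρv²S·CD, rearranging gives CD = 2D/(ρv²S).
CD = 2 × 219 / (1.19 × 21.9² × 9.93) = 0.0773

CD = 0.0773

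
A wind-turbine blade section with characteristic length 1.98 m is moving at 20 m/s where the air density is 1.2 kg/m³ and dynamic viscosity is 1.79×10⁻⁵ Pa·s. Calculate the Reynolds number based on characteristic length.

Re = 2.65×10^6

Re = ρ·v·c/μ = 1.2 × 20 × 1.98 / (1.79×10⁻⁵) = 2.65×10^6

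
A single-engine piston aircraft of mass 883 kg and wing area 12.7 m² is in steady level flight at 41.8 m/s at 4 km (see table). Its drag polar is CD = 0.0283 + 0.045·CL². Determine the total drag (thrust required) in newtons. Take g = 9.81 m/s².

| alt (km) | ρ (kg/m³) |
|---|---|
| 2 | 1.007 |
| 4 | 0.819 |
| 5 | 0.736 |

D = 629 N

At 4 km, from the table: ρ = 0.819 kg/m³.
Weight W = mg = 883 × 9.81 = 8662.2 N; in level flight L = W.
q = ½ρv² = ½ × 0.819 × 41.8² = 715.5 Pa.
CL = W/(q·S) = 8662.2 / (715.5 × 12.7) = 0.9533.
CD = 0.0283 + 0.045 × 0.9533² = 0.06919.
D = q·S·CD = 715.5 × 12.7 × 0.06919 = 628.7 N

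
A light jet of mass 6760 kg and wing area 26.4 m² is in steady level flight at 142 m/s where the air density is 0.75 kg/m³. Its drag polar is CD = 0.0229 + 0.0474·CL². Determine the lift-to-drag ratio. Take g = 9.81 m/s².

In steady level flight, lift balances weight: W = mg = 6760 × 9.81 = 66316 N.
Dynamic pressure q = 0.5 × 0.75 × 142² = 7562 Pa.
CL = 2W/(ρv²S) = 2×66316/(0.75×142²×26.4) = 0.3322.
CD = 0.0229 + 0.0474 × 0.3322² = 0.02813.
L/D = CL/CD = 0.3322 / 0.02813 = 11.8

L/D = 11.8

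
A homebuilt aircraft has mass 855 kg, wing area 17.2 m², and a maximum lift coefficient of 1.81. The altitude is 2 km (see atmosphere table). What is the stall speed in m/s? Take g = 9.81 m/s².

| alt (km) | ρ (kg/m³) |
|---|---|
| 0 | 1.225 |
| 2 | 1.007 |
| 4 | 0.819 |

V_stall = 23.1 m/s

At 2 km, from the table: ρ = 1.007 kg/m³.
Weight W = mg = 855 × 9.81 = 8388 N.
V_stall = √(2W/(ρ·S·CL,max)) = √(2 × 8388 / (1.007 × 17.2 × 1.81))
V_stall = √535.1 = 23.1 m/s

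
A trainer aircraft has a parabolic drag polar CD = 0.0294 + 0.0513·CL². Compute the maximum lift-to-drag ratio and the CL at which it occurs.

For CD = CD0 + K·CL², (L/D)max occurs at CL* = √(CD0/K) and equals 1/(2√(K·CD0)).
(L/D)max = 1/(2√(0.0513 × 0.0294)) = 1/(2 × 0.03884) = 12.9
CL* = √(0.0294/0.0513) = 0.757

(L/D)max = 12.9, at CL = 0.757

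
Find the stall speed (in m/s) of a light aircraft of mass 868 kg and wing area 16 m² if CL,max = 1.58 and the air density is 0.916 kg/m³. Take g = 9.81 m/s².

Stall occurs when L = W at CL,max. W = mg = 868 × 9.81 = 8515 N.
From L = ½ρV²S·CL,max = W: V_stall = √(2W/(ρSCL,max)) = √(2·8515/(0.916·16·1.58))
V_stall = √735.4 = 27.1 m/s

V_stall = 27.1 m/s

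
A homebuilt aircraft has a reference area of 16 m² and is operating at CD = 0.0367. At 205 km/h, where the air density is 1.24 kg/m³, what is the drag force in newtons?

Convert speed: v = 205 km/h ÷ 3.6 = 56.94 m/s.
Dynamic pressure q = ½ρv² = ½ × 1.24 × 56.94² = 2010 Pa.
D = q·S·CD = 2010 × 16 × 0.0367 = 1180 N

D = 1180 N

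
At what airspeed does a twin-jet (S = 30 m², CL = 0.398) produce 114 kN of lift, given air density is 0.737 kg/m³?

v = 161 m/s

L = ½ρv²S·CL ⇒ v = √(2L/(ρ·S·CL))
v = √(2 × 1.14×10^5 / (0.737 × 30 × 0.398)) = √25910 = 161 m/s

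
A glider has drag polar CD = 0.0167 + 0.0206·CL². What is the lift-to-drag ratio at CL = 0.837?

L/D = 26.9

CD = 0.0167 + 0.0206 × 0.837² = 0.03113
L/D = CL/CD = 0.837 / 0.03113 = 26.9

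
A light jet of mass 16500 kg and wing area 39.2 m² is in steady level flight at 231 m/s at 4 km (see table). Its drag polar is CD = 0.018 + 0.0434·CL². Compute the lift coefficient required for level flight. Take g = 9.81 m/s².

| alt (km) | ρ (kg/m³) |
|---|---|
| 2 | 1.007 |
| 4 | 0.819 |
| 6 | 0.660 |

At 4 km, from the table: ρ = 0.819 kg/m³.
Weight W = mg = 16500 × 9.81 = 1.6186×10^5 N; in level flight L = W.
q = ½ρv² = ½ × 0.819 × 231² = 21850 Pa.
CL = W/(q·S) = 1.6186×10^5 / (21850 × 39.2) = 0.189.

CL = 0.189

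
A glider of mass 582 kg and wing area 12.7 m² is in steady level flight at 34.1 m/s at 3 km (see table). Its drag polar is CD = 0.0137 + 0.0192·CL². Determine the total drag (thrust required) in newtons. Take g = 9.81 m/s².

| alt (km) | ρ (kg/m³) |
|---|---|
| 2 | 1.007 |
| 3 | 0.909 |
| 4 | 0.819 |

D = 185 N

At 3 km, from the table: ρ = 0.909 kg/m³.
In steady level flight, lift balances weight: W = mg = 582 × 9.81 = 5709.4 N.
Dynamic pressure q = 0.5 × 0.909 × 34.1² = 528.5 Pa.
Required CL = L/(qS) = 5709.4/(528.5·12.7) = 0.8506.
CD = 0.0137 + 0.0192 × 0.8506² = 0.02759.
D = q·S·CD = 528.5 × 12.7 × 0.02759 = 185.2 N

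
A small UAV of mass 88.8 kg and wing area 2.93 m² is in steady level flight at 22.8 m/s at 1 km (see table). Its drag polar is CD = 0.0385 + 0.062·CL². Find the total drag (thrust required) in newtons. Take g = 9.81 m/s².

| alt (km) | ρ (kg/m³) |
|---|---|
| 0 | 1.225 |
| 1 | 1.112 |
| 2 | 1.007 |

At 1 km, from the table: ρ = 1.112 kg/m³.
Level flight ⇒ L = W = m·g = 88.8 × 9.81 = 871.13 N.
q = ½ρv² = ½ × 1.112 × 22.8² = 289 Pa.
Required CL = L/(qS) = 871.13/(289·2.93) = 1.029.
CD = 0.0385 + 0.062 × 1.029² = 0.1041.
D = q·S·CD = 289 × 2.93 × 0.1041 = 88.16 N

D = 88.2 N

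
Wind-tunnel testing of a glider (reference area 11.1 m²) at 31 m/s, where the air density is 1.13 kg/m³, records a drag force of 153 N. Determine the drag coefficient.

From D = ½ρv²S·CD, rearranging gives CD = 2D/(ρv²S).
CD = 2 × 153 / (1.13 × 31² × 11.1) = 0.0254

CD = 0.0254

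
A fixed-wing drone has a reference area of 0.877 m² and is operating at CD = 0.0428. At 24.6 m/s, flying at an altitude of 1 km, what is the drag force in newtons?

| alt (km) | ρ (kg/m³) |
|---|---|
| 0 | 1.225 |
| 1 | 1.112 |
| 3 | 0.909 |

D = 12.6 N

At 1 km, from the table: ρ = 1.112 kg/m³.
Dynamic pressure q = ½ρv² = ½ × 1.112 × 24.6² = 336.5 Pa.
D = q·S·CD = 336.5 × 0.877 × 0.0428 = 12.6 N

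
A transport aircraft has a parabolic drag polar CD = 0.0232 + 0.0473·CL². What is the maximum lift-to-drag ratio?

(L/D)max = 15.1

For CD = CD0 + K·CL², (L/D)max occurs at CL* = √(CD0/K) and equals 1/(2√(K·CD0)).
(L/D)max = 1/(2√(0.0473 × 0.0232)) = 1/(2 × 0.03313) = 15.1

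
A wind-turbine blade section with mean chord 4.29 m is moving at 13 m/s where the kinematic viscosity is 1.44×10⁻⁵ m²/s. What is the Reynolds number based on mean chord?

Re = v·c/ν = 13 × 4.29 / (1.44×10⁻⁵) = 3.87×10^6

Re = 3.87×10^6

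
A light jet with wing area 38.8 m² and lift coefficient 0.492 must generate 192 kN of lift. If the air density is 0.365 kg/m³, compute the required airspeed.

L = ½ρv²S·CL ⇒ v = √(2L/(ρ·S·CL))
v = √(2 × 1.92×10^5 / (0.365 × 38.8 × 0.492)) = √55110 = 235 m/s

v = 235 m/s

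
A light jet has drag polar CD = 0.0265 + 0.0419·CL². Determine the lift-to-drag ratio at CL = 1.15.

CD = 0.0265 + 0.0419 × 1.15² = 0.08191
L/D = CL/CD = 1.15 / 0.08191 = 14

L/D = 14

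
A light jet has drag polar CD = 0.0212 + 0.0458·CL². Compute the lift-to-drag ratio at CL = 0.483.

CD = 0.0212 + 0.0458 × 0.483² = 0.03188
L/D = CL/CD = 0.483 / 0.03188 = 15.1

L/D = 15.1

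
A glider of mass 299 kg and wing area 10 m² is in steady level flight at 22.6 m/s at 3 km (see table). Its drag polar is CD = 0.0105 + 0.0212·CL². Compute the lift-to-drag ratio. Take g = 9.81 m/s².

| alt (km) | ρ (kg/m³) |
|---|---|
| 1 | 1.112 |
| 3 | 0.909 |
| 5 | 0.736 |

L/D = 28.5

At 3 km, from the table: ρ = 0.909 kg/m³.
In steady level flight, lift balances weight: W = mg = 299 × 9.81 = 2933.2 N.
q = ½ρv² = ½ × 0.909 × 22.6² = 232.1 Pa.
Required CL = L/(qS) = 2933.2/(232.1·10) = 1.264.
CD = 0.0105 + 0.0212 × 1.264² = 0.04435.
L/D = CL/CD = 1.264 / 0.04435 = 28.5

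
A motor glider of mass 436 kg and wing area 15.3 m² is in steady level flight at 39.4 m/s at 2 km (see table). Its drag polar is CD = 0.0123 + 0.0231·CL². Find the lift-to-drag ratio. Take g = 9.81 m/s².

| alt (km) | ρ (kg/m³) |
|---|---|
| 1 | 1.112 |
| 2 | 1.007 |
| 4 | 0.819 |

At 2 km, from the table: ρ = 1.007 kg/m³.
In steady level flight, lift balances weight: W = mg = 436 × 9.81 = 4277.2 N.
Dynamic pressure q = 0.5 × 1.007 × 39.4² = 781.6 Pa.
Required CL = L/(qS) = 4277.2/(781.6·15.3) = 0.3577.
CD = 0.0123 + 0.0231 × 0.3577² = 0.01525.
L/D = CL/CD = 0.3577 / 0.01525 = 23.4

L/D = 23.4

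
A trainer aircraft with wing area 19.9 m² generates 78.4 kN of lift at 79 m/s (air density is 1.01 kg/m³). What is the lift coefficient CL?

CL = 1.25

From L = ½ρv²S·CL, rearranging gives CL = 2L/(ρv²S).
CL = 2 × 78400 / (1.01 × 79² × 19.9) = 1.25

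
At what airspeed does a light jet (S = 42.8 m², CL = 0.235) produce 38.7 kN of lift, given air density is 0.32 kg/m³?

L = ½ρv²S·CL ⇒ v = √(2L/(ρ·S·CL))
v = √(2 × 38700 / (0.32 × 42.8 × 0.235)) = √24050 = 155 m/s

v = 155 m/s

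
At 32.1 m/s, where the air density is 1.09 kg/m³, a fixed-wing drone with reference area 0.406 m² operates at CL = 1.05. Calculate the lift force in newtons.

L = ½ρv²S·CL = ½ × 1.09 × 32.1² × 0.406 × 1.05 = 239 N

L = 239 N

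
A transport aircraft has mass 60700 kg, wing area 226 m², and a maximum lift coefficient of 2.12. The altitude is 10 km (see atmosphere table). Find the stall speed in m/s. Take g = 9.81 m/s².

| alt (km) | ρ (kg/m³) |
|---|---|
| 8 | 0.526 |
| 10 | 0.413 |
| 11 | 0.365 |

V_stall = 77.6 m/s

At 10 km, from the table: ρ = 0.413 kg/m³.
At stall, lift equals weight: L = W = m·g = 60700 × 9.81 = 5.955×10^5 N.
V_stall = √(2W/(ρ·S·CL,max)) = √(2 × 5.955×10^5 / (0.413 × 226 × 2.12))
V_stall = √6019 = 77.6 m/s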